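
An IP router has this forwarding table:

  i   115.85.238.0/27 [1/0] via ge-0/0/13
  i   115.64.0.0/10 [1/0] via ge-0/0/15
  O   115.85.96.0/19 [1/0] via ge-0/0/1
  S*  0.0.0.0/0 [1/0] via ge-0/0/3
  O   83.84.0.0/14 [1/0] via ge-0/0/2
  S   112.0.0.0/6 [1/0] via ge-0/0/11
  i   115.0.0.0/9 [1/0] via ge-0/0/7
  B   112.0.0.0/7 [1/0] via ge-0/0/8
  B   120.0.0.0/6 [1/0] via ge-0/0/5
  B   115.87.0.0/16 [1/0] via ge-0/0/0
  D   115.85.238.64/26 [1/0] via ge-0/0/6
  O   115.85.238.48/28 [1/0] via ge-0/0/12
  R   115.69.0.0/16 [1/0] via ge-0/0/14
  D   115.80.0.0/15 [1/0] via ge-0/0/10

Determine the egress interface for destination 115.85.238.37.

Routes whose prefix contains 115.85.238.37:
  0.0.0.0/0 (default, matches everything) -> ge-0/0/3
  112.0.0.0/6 (112.0.0.0 - 115.255.255.255) -> ge-0/0/11
  115.0.0.0/9 (115.0.0.0 - 115.127.255.255) -> ge-0/0/7
  115.64.0.0/10 (115.64.0.0 - 115.127.255.255) -> ge-0/0/15
More-specific entries that do NOT match:
  115.85.238.48/28 (115.85.238.48 - 115.85.238.63) does not contain 115.85.238.37
  115.85.238.0/27 (115.85.238.0 - 115.85.238.31) does not contain 115.85.238.37
  115.85.238.64/26 (115.85.238.64 - 115.85.238.127) does not contain 115.85.238.37
  115.85.96.0/19 (115.85.96.0 - 115.85.127.255) does not contain 115.85.238.37
  115.87.0.0/16 (115.87.0.0 - 115.87.255.255) does not contain 115.85.238.37
  115.69.0.0/16 (115.69.0.0 - 115.69.255.255) does not contain 115.85.238.37
  115.80.0.0/15 (115.80.0.0 - 115.81.255.255) does not contain 115.85.238.37
  83.84.0.0/14 (83.84.0.0 - 83.87.255.255) does not contain 115.85.238.37
Longest matching prefix is /10 -> interface ge-0/0/15.

ge-0/0/15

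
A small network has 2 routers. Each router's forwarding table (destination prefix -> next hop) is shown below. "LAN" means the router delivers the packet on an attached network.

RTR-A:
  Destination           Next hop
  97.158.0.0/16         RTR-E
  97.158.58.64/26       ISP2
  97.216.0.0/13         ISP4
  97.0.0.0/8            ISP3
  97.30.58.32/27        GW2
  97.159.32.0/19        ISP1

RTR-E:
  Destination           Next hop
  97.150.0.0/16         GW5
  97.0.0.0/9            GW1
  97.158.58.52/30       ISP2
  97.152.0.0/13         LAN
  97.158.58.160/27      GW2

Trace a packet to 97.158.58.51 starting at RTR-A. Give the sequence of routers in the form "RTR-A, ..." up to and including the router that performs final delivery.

At RTR-A: longest match for 97.158.58.51 is 97.158.0.0/16 -> RTR-E
At RTR-E: longest match for 97.158.58.51 is 97.152.0.0/13 -> LAN

RTR-A, RTR-E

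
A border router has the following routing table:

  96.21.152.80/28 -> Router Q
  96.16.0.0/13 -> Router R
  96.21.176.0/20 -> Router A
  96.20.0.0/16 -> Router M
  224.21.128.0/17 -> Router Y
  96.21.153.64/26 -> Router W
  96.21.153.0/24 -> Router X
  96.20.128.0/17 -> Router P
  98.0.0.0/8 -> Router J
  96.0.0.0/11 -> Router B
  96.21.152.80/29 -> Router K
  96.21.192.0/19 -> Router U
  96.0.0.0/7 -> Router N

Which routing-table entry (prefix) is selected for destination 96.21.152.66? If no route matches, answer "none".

96.16.0.0/13

Entries matching 96.21.152.66:
  96.0.0.0/7 (96.0.0.0 - 97.255.255.255)
  96.0.0.0/11 (96.0.0.0 - 96.31.255.255)
  96.16.0.0/13 (96.16.0.0 - 96.23.255.255)
Most specific is 96.16.0.0/13.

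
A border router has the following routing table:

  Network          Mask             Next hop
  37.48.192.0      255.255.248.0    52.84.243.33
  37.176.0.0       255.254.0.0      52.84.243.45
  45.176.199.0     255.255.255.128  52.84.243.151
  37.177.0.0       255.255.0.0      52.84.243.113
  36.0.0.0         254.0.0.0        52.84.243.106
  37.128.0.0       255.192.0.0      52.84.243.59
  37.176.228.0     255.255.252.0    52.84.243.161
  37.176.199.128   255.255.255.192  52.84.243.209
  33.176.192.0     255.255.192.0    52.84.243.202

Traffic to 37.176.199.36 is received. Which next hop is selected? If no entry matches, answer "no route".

Routes whose prefix contains 37.176.199.36:
  36.0.0.0/7 (36.0.0.0 - 37.255.255.255) -> 52.84.243.106
  37.128.0.0/10 (37.128.0.0 - 37.191.255.255) -> 52.84.243.59
  37.176.0.0/15 (37.176.0.0 - 37.177.255.255) -> 52.84.243.45
More-specific entries that do NOT match:
  37.176.199.128/26 (37.176.199.128 - 37.176.199.191) does not contain 37.176.199.36
  45.176.199.0/25 (45.176.199.0 - 45.176.199.127) does not contain 37.176.199.36
  37.176.228.0/22 (37.176.228.0 - 37.176.231.255) does not contain 37.176.199.36
  37.48.192.0/21 (37.48.192.0 - 37.48.199.255) does not contain 37.176.199.36
  33.176.192.0/18 (33.176.192.0 - 33.176.255.255) does not contain 37.176.199.36
  37.177.0.0/16 (37.177.0.0 - 37.177.255.255) does not contain 37.176.199.36
Longest matching prefix is /15 -> next hop 52.84.243.45.

52.84.243.45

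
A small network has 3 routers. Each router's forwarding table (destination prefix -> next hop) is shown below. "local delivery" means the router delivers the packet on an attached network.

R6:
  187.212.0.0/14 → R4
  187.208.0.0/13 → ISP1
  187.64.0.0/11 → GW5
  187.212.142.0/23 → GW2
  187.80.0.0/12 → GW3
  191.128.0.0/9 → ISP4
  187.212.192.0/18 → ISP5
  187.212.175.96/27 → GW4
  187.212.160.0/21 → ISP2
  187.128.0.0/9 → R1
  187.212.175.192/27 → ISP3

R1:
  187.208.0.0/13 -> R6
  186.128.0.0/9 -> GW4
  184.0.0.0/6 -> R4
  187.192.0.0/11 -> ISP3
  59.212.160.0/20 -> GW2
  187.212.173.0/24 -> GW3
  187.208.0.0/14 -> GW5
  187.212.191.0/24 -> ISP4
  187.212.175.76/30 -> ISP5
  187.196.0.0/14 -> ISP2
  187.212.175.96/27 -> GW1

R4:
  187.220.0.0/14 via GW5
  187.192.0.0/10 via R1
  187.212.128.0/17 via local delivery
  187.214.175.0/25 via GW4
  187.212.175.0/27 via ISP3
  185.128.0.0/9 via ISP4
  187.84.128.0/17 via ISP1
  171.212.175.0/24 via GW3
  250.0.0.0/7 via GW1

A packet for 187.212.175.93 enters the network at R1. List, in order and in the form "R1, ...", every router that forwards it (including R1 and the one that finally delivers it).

At R1: longest match for 187.212.175.93 is 187.208.0.0/13 -> R6
At R6: longest match for 187.212.175.93 is 187.212.0.0/14 -> R4
At R4: longest match for 187.212.175.93 is 187.212.128.0/17 -> local delivery

R1, R6, R4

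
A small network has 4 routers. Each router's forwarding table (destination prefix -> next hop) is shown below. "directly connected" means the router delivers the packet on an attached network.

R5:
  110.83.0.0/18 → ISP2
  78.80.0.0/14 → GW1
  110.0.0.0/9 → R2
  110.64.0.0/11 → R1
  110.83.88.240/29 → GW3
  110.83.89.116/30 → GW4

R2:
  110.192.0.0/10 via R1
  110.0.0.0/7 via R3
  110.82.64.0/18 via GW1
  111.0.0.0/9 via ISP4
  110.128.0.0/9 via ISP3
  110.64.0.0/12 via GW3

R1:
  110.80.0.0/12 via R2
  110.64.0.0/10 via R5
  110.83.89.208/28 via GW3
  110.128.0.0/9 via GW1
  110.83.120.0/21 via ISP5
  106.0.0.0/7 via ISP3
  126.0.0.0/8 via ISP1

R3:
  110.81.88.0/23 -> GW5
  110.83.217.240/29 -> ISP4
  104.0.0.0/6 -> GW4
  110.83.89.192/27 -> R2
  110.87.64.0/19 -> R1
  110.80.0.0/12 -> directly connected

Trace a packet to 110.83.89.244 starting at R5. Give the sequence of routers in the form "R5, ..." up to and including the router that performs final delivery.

R5, R1, R2, R3

At R5: longest match for 110.83.89.244 is 110.64.0.0/11 -> R1
At R1: longest match for 110.83.89.244 is 110.80.0.0/12 -> R2
At R2: longest match for 110.83.89.244 is 110.0.0.0/7 -> R3
At R3: longest match for 110.83.89.244 is 110.80.0.0/12 -> directly connected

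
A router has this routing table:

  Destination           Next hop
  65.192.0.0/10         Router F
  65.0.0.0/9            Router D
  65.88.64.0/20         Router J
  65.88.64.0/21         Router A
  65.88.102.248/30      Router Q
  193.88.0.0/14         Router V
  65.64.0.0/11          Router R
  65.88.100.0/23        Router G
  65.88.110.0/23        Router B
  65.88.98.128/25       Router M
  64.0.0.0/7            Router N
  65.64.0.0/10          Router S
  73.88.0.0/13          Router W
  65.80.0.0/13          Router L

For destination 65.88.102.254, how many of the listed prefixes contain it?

4

Prefixes containing 65.88.102.254:
  64.0.0.0/7 (64.0.0.0 - 65.255.255.255)
  65.0.0.0/9 (65.0.0.0 - 65.127.255.255)
  65.64.0.0/10 (65.64.0.0 - 65.127.255.255)
  65.64.0.0/11 (65.64.0.0 - 65.95.255.255)
Total matching entries: 4.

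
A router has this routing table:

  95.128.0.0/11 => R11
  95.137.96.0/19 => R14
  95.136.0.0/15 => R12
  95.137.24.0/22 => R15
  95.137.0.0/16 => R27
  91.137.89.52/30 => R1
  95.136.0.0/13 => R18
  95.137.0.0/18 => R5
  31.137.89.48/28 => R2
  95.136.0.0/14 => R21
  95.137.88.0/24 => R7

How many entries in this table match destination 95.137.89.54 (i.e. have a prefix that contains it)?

Prefixes containing 95.137.89.54:
  95.128.0.0/11 (95.128.0.0 - 95.159.255.255)
  95.136.0.0/13 (95.136.0.0 - 95.143.255.255)
  95.136.0.0/14 (95.136.0.0 - 95.139.255.255)
  95.136.0.0/15 (95.136.0.0 - 95.137.255.255)
  95.137.0.0/16 (95.137.0.0 - 95.137.255.255)
Total matching entries: 5.

5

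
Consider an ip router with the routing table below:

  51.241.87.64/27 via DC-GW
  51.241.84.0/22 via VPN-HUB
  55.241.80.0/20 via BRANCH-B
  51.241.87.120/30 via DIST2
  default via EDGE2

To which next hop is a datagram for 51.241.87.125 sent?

VPN-HUB

Routes whose prefix contains 51.241.87.125:
  0.0.0.0/0 (default, matches everything) -> EDGE2
  51.241.84.0/22 (51.241.84.0 - 51.241.87.255) -> VPN-HUB
More-specific entries that do NOT match:
  51.241.87.120/30 (51.241.87.120 - 51.241.87.123) does not contain 51.241.87.125
  51.241.87.64/27 (51.241.87.64 - 51.241.87.95) does not contain 51.241.87.125
Longest matching prefix is /22 -> next hop VPN-HUB.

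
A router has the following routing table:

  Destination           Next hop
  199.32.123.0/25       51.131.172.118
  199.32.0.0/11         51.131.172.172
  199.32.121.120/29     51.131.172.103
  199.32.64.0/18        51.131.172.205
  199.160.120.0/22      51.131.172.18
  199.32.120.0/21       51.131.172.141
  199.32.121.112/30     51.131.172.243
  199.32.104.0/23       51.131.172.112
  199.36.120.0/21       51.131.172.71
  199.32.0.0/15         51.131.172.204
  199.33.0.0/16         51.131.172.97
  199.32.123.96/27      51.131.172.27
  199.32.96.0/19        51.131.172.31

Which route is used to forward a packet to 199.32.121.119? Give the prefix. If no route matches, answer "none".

Entries matching 199.32.121.119:
  199.32.0.0/11 (199.32.0.0 - 199.63.255.255)
  199.32.0.0/15 (199.32.0.0 - 199.33.255.255)
  199.32.64.0/18 (199.32.64.0 - 199.32.127.255)
  199.32.96.0/19 (199.32.96.0 - 199.32.127.255)
  199.32.120.0/21 (199.32.120.0 - 199.32.127.255)
Most specific is 199.32.120.0/21.

199.32.120.0/21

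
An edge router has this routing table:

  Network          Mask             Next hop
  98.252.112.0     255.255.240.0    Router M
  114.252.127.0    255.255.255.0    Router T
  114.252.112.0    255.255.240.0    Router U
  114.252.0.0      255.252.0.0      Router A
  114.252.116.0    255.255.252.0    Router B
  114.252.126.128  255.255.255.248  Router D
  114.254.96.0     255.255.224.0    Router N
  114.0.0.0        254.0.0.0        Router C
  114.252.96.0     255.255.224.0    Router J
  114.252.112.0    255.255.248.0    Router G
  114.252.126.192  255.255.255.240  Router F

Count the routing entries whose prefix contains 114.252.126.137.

4

Prefixes containing 114.252.126.137:
  114.0.0.0/7 (114.0.0.0 - 115.255.255.255)
  114.252.0.0/14 (114.252.0.0 - 114.255.255.255)
  114.252.96.0/19 (114.252.96.0 - 114.252.127.255)
  114.252.112.0/20 (114.252.112.0 - 114.252.127.255)
Total matching entries: 4.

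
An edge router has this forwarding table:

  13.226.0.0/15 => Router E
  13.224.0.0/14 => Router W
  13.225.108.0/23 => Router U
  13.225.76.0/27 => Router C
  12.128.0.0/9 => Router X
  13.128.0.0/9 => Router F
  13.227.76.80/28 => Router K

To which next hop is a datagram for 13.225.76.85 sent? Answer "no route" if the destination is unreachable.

Router W

Routes whose prefix contains 13.225.76.85:
  13.128.0.0/9 (13.128.0.0 - 13.255.255.255) -> Router F
  13.224.0.0/14 (13.224.0.0 - 13.227.255.255) -> Router W
More-specific entries that do NOT match:
  13.227.76.80/28 (13.227.76.80 - 13.227.76.95) does not contain 13.225.76.85
  13.225.76.0/27 (13.225.76.0 - 13.225.76.31) does not contain 13.225.76.85
  13.225.108.0/23 (13.225.108.0 - 13.225.109.255) does not contain 13.225.76.85
  13.226.0.0/15 (13.226.0.0 - 13.227.255.255) does not contain 13.225.76.85
Longest matching prefix is /14 -> next hop Router W.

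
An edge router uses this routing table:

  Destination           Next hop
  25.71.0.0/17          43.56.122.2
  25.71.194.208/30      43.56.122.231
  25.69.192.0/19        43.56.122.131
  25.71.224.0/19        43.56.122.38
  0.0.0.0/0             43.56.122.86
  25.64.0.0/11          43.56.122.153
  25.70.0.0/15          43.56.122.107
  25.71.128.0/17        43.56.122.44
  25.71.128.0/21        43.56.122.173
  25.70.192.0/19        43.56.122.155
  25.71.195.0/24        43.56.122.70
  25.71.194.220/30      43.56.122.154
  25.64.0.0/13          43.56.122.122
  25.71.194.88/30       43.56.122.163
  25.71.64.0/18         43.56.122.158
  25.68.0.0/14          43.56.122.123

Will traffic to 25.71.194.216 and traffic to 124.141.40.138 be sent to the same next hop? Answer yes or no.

no

25.71.194.216: longest match 25.71.128.0/17 -> 43.56.122.44
124.141.40.138: longest match 0.0.0.0/0 -> 43.56.122.86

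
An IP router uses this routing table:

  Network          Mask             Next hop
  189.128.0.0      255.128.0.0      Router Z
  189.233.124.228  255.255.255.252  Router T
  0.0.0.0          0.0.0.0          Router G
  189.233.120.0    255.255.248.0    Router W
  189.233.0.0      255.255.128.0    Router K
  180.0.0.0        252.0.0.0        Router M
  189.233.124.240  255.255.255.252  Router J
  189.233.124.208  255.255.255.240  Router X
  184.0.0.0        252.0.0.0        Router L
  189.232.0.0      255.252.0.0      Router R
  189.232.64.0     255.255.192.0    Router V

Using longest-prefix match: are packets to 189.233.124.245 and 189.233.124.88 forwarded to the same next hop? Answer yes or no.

189.233.124.245: longest match 189.233.120.0/21 -> Router W
189.233.124.88: longest match 189.233.120.0/21 -> Router W

yes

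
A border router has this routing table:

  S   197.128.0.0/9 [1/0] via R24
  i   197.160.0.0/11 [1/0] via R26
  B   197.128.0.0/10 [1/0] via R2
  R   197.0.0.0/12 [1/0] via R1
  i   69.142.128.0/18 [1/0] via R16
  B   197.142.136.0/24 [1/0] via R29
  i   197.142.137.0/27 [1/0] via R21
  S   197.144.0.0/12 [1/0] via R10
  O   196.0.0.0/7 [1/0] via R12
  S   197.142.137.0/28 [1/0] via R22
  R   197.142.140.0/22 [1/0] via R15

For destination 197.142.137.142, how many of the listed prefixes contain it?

3

Prefixes containing 197.142.137.142:
  196.0.0.0/7 (196.0.0.0 - 197.255.255.255)
  197.128.0.0/9 (197.128.0.0 - 197.255.255.255)
  197.128.0.0/10 (197.128.0.0 - 197.191.255.255)
Total matching entries: 3.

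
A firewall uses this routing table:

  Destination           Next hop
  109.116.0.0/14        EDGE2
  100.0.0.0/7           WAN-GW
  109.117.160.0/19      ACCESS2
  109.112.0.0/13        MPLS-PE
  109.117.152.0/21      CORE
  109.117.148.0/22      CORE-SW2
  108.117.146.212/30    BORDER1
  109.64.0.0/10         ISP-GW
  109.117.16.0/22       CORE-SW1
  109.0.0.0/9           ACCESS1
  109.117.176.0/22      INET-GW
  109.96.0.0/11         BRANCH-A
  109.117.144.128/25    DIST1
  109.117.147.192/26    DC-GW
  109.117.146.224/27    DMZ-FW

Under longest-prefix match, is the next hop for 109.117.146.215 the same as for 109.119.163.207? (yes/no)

yes

109.117.146.215: longest match 109.116.0.0/14 -> EDGE2
109.119.163.207: longest match 109.116.0.0/14 -> EDGE2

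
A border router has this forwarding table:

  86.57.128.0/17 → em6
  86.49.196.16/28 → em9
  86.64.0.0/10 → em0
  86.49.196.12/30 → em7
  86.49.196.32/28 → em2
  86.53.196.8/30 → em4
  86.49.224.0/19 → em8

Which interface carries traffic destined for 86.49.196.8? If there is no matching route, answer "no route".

no route

No entry's prefix contains 86.49.196.8; there is no default route.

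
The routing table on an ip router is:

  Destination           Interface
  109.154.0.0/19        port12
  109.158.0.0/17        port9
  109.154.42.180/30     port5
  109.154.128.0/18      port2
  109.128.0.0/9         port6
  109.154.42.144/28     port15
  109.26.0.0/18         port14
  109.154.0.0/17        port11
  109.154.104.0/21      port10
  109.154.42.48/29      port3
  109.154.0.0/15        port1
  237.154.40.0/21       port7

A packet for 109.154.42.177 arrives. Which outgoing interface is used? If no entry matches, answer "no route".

port11

Routes whose prefix contains 109.154.42.177:
  109.128.0.0/9 (109.128.0.0 - 109.255.255.255) -> port6
  109.154.0.0/15 (109.154.0.0 - 109.155.255.255) -> port1
  109.154.0.0/17 (109.154.0.0 - 109.154.127.255) -> port11
More-specific entries that do NOT match:
  109.154.42.180/30 (109.154.42.180 - 109.154.42.183) does not contain 109.154.42.177
  109.154.42.48/29 (109.154.42.48 - 109.154.42.55) does not contain 109.154.42.177
  109.154.42.144/28 (109.154.42.144 - 109.154.42.159) does not contain 109.154.42.177
  109.154.104.0/21 (109.154.104.0 - 109.154.111.255) does not contain 109.154.42.177
  237.154.40.0/21 (237.154.40.0 - 237.154.47.255) does not contain 109.154.42.177
  109.154.0.0/19 (109.154.0.0 - 109.154.31.255) does not contain 109.154.42.177
  109.154.128.0/18 (109.154.128.0 - 109.154.191.255) does not contain 109.154.42.177
  109.26.0.0/18 (109.26.0.0 - 109.26.63.255) does not contain 109.154.42.177
Longest matching prefix is /17 -> interface port11.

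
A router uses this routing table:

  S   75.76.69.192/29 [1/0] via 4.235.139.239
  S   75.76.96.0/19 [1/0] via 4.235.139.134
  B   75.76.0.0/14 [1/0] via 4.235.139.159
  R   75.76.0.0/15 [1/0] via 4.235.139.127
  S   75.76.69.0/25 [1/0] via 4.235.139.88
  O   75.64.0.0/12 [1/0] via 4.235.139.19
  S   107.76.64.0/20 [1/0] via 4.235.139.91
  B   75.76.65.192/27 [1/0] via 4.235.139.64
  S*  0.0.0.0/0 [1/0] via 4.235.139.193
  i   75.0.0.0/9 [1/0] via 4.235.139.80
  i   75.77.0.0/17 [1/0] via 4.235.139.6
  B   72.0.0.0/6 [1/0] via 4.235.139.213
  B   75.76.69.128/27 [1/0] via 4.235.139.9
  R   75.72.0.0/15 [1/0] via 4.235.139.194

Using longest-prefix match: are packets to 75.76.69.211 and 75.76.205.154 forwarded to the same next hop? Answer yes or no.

yes

75.76.69.211: longest match 75.76.0.0/15 -> 4.235.139.127
75.76.205.154: longest match 75.76.0.0/15 -> 4.235.139.127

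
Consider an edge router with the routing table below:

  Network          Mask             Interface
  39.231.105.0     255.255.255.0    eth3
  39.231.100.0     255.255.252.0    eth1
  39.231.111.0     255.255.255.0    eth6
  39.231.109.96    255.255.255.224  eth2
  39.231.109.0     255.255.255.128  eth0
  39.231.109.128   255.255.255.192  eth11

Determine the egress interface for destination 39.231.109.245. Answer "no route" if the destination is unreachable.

no route

No entry's prefix contains 39.231.109.245; there is no default route.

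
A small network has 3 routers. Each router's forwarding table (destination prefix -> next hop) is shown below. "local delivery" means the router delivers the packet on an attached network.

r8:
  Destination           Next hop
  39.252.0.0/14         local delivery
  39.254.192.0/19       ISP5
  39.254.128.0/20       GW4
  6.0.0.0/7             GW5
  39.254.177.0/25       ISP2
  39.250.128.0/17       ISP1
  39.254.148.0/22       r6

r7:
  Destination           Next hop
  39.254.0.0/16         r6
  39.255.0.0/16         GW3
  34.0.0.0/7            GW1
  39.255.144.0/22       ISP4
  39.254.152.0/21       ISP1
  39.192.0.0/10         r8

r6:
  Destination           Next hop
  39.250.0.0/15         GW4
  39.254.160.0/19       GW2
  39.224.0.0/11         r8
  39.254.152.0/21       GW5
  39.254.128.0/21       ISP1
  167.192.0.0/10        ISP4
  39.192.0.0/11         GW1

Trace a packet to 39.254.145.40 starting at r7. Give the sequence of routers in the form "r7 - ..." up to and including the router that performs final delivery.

r7 - r6 - r8

At r7: longest match for 39.254.145.40 is 39.254.0.0/16 -> r6
At r6: longest match for 39.254.145.40 is 39.224.0.0/11 -> r8
At r8: longest match for 39.254.145.40 is 39.252.0.0/14 -> local delivery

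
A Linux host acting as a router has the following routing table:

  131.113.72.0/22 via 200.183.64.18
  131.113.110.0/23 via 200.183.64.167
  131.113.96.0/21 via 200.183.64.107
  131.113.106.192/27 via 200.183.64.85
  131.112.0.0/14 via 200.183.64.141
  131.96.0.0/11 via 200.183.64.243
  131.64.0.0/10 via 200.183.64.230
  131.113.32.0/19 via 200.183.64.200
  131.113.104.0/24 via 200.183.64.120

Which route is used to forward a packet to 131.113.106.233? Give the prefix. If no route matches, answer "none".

131.112.0.0/14

Entries matching 131.113.106.233:
  131.64.0.0/10 (131.64.0.0 - 131.127.255.255)
  131.96.0.0/11 (131.96.0.0 - 131.127.255.255)
  131.112.0.0/14 (131.112.0.0 - 131.115.255.255)
Most specific is 131.112.0.0/14.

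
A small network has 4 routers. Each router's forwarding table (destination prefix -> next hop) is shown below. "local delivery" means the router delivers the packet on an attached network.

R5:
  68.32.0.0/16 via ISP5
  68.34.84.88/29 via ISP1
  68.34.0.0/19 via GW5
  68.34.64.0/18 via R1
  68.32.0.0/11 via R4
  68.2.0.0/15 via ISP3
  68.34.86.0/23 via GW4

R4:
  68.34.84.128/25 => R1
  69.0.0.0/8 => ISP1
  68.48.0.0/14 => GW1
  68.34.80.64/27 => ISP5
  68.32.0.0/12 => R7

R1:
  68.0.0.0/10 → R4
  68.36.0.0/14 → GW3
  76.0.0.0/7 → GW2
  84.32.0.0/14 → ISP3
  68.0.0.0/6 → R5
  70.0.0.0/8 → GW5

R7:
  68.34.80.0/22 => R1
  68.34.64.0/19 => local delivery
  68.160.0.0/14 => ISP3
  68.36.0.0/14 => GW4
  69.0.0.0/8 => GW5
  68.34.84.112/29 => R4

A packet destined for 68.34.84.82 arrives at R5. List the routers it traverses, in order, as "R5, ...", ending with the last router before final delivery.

R5, R1, R4, R7

At R5: longest match for 68.34.84.82 is 68.34.64.0/18 -> R1
At R1: longest match for 68.34.84.82 is 68.0.0.0/10 -> R4
At R4: longest match for 68.34.84.82 is 68.32.0.0/12 -> R7
At R7: longest match for 68.34.84.82 is 68.34.64.0/19 -> local delivery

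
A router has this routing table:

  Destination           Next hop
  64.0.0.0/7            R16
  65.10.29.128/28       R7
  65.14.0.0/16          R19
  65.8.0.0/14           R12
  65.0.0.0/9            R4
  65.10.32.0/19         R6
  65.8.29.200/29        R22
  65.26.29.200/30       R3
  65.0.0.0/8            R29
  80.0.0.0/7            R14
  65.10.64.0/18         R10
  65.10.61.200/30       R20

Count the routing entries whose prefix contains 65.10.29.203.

Prefixes containing 65.10.29.203:
  64.0.0.0/7 (64.0.0.0 - 65.255.255.255)
  65.0.0.0/8 (65.0.0.0 - 65.255.255.255)
  65.0.0.0/9 (65.0.0.0 - 65.127.255.255)
  65.8.0.0/14 (65.8.0.0 - 65.11.255.255)
Total matching entries: 4.

4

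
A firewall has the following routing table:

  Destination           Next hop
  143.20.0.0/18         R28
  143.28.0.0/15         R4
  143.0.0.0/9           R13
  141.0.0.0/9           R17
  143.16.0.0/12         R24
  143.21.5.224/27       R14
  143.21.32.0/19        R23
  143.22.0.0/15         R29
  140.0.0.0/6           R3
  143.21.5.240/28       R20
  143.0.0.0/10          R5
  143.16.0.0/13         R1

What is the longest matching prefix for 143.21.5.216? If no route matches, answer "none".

143.16.0.0/13

Entries matching 143.21.5.216:
  140.0.0.0/6 (140.0.0.0 - 143.255.255.255)
  143.0.0.0/9 (143.0.0.0 - 143.127.255.255)
  143.0.0.0/10 (143.0.0.0 - 143.63.255.255)
  143.16.0.0/12 (143.16.0.0 - 143.31.255.255)
  143.16.0.0/13 (143.16.0.0 - 143.23.255.255)
Most specific is 143.16.0.0/13.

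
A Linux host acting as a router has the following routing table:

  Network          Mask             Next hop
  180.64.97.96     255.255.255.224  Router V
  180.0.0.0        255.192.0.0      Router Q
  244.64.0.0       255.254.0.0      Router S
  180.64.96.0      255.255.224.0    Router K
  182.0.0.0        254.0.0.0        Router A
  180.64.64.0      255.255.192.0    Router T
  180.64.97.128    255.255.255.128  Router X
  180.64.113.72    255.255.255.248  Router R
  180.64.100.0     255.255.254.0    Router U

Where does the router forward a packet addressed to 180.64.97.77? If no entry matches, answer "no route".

Routes whose prefix contains 180.64.97.77:
  180.64.64.0/18 (180.64.64.0 - 180.64.127.255) -> Router T
  180.64.96.0/19 (180.64.96.0 - 180.64.127.255) -> Router K
More-specific entries that do NOT match:
  180.64.113.72/29 (180.64.113.72 - 180.64.113.79) does not contain 180.64.97.77
  180.64.97.96/27 (180.64.97.96 - 180.64.97.127) does not contain 180.64.97.77
  180.64.97.128/25 (180.64.97.128 - 180.64.97.255) does not contain 180.64.97.77
  180.64.100.0/23 (180.64.100.0 - 180.64.101.255) does not contain 180.64.97.77
Longest matching prefix is /19 -> next hop Router K.

Router K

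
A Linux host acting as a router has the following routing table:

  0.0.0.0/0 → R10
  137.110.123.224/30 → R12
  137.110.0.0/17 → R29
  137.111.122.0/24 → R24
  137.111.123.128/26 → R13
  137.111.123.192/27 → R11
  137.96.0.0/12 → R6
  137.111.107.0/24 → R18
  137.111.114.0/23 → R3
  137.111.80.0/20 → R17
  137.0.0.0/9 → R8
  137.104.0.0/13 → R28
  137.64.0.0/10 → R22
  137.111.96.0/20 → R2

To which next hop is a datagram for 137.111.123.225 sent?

R28

Routes whose prefix contains 137.111.123.225:
  0.0.0.0/0 (default, matches everything) -> R10
  137.0.0.0/9 (137.0.0.0 - 137.127.255.255) -> R8
  137.64.0.0/10 (137.64.0.0 - 137.127.255.255) -> R22
  137.96.0.0/12 (137.96.0.0 - 137.111.255.255) -> R6
  137.104.0.0/13 (137.104.0.0 - 137.111.255.255) -> R28
More-specific entries that do NOT match:
  137.110.123.224/30 (137.110.123.224 - 137.110.123.227) does not contain 137.111.123.225
  137.111.123.192/27 (137.111.123.192 - 137.111.123.223) does not contain 137.111.123.225
  137.111.123.128/26 (137.111.123.128 - 137.111.123.191) does not contain 137.111.123.225
  137.111.122.0/24 (137.111.122.0 - 137.111.122.255) does not contain 137.111.123.225
  137.111.107.0/24 (137.111.107.0 - 137.111.107.255) does not contain 137.111.123.225
  137.111.114.0/23 (137.111.114.0 - 137.111.115.255) does not contain 137.111.123.225
  137.111.80.0/20 (137.111.80.0 - 137.111.95.255) does not contain 137.111.123.225
  137.111.96.0/20 (137.111.96.0 - 137.111.111.255) does not contain 137.111.123.225
  137.110.0.0/17 (137.110.0.0 - 137.110.127.255) does not contain 137.111.123.225
Longest matching prefix is /13 -> next hop R28.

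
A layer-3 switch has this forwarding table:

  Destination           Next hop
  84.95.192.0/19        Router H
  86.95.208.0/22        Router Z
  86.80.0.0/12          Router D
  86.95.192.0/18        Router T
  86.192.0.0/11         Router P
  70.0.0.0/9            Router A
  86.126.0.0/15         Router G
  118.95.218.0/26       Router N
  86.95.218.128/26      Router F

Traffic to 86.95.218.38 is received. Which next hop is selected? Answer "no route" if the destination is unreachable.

Router T

Routes whose prefix contains 86.95.218.38:
  86.80.0.0/12 (86.80.0.0 - 86.95.255.255) -> Router D
  86.95.192.0/18 (86.95.192.0 - 86.95.255.255) -> Router T
More-specific entries that do NOT match:
  118.95.218.0/26 (118.95.218.0 - 118.95.218.63) does not contain 86.95.218.38
  86.95.218.128/26 (86.95.218.128 - 86.95.218.191) does not contain 86.95.218.38
  86.95.208.0/22 (86.95.208.0 - 86.95.211.255) does not contain 86.95.218.38
  84.95.192.0/19 (84.95.192.0 - 84.95.223.255) does not contain 86.95.218.38
Longest matching prefix is /18 -> next hop Router T.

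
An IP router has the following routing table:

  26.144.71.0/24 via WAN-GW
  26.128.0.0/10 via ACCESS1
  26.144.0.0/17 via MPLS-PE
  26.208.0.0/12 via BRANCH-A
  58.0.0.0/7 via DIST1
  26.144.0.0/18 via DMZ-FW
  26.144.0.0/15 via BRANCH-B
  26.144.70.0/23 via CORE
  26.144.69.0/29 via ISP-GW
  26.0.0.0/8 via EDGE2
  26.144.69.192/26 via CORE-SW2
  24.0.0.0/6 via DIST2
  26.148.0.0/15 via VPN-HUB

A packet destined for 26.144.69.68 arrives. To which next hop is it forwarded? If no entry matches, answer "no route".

MPLS-PE

Routes whose prefix contains 26.144.69.68:
  24.0.0.0/6 (24.0.0.0 - 27.255.255.255) -> DIST2
  26.0.0.0/8 (26.0.0.0 - 26.255.255.255) -> EDGE2
  26.128.0.0/10 (26.128.0.0 - 26.191.255.255) -> ACCESS1
  26.144.0.0/15 (26.144.0.0 - 26.145.255.255) -> BRANCH-B
  26.144.0.0/17 (26.144.0.0 - 26.144.127.255) -> MPLS-PE
More-specific entries that do NOT match:
  26.144.69.0/29 (26.144.69.0 - 26.144.69.7) does not contain 26.144.69.68
  26.144.69.192/26 (26.144.69.192 - 26.144.69.255) does not contain 26.144.69.68
  26.144.71.0/24 (26.144.71.0 - 26.144.71.255) does not contain 26.144.69.68
  26.144.70.0/23 (26.144.70.0 - 26.144.71.255) does not contain 26.144.69.68
  26.144.0.0/18 (26.144.0.0 - 26.144.63.255) does not contain 26.144.69.68
Longest matching prefix is /17 -> next hop MPLS-PE.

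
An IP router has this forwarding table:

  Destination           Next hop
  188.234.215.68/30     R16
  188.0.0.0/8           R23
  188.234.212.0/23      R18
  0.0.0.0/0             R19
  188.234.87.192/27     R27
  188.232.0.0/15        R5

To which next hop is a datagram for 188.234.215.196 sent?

R23

Routes whose prefix contains 188.234.215.196:
  0.0.0.0/0 (default, matches everything) -> R19
  188.0.0.0/8 (188.0.0.0 - 188.255.255.255) -> R23
More-specific entries that do NOT match:
  188.234.215.68/30 (188.234.215.68 - 188.234.215.71) does not contain 188.234.215.196
  188.234.87.192/27 (188.234.87.192 - 188.234.87.223) does not contain 188.234.215.196
  188.234.212.0/23 (188.234.212.0 - 188.234.213.255) does not contain 188.234.215.196
  188.232.0.0/15 (188.232.0.0 - 188.233.255.255) does not contain 188.234.215.196
Longest matching prefix is /8 -> next hop R23.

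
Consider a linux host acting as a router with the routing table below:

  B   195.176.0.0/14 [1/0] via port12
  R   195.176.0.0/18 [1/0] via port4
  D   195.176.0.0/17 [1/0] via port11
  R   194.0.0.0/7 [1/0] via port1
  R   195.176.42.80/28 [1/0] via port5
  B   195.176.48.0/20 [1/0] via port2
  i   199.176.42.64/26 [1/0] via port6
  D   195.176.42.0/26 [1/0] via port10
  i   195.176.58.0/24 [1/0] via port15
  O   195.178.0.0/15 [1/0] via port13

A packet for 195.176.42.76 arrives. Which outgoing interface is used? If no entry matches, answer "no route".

Routes whose prefix contains 195.176.42.76:
  194.0.0.0/7 (194.0.0.0 - 195.255.255.255) -> port1
  195.176.0.0/14 (195.176.0.0 - 195.179.255.255) -> port12
  195.176.0.0/17 (195.176.0.0 - 195.176.127.255) -> port11
  195.176.0.0/18 (195.176.0.0 - 195.176.63.255) -> port4
More-specific entries that do NOT match:
  195.176.42.80/28 (195.176.42.80 - 195.176.42.95) does not contain 195.176.42.76
  199.176.42.64/26 (199.176.42.64 - 199.176.42.127) does not contain 195.176.42.76
  195.176.42.0/26 (195.176.42.0 - 195.176.42.63) does not contain 195.176.42.76
  195.176.58.0/24 (195.176.58.0 - 195.176.58.255) does not contain 195.176.42.76
  195.176.48.0/20 (195.176.48.0 - 195.176.63.255) does not contain 195.176.42.76
Longest matching prefix is /18 -> interface port4.

port4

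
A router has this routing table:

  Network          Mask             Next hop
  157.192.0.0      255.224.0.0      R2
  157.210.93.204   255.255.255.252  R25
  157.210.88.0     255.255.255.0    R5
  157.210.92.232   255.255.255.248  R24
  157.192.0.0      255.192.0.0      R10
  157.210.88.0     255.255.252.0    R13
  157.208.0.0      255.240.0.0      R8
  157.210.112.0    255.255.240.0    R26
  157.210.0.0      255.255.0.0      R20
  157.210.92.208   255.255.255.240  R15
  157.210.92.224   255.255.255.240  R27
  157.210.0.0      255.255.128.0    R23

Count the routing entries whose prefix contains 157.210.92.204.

5

Prefixes containing 157.210.92.204:
  157.192.0.0/10 (157.192.0.0 - 157.255.255.255)
  157.192.0.0/11 (157.192.0.0 - 157.223.255.255)
  157.208.0.0/12 (157.208.0.0 - 157.223.255.255)
  157.210.0.0/16 (157.210.0.0 - 157.210.255.255)
  157.210.0.0/17 (157.210.0.0 - 157.210.127.255)
Total matching entries: 5.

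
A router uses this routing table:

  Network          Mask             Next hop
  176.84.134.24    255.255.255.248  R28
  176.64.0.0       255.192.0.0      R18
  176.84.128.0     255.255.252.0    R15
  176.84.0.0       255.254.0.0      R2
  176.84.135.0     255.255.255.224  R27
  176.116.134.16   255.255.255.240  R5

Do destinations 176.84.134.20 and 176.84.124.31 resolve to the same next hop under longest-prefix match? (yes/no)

yes

176.84.134.20: longest match 176.84.0.0/15 -> R2
176.84.124.31: longest match 176.84.0.0/15 -> R2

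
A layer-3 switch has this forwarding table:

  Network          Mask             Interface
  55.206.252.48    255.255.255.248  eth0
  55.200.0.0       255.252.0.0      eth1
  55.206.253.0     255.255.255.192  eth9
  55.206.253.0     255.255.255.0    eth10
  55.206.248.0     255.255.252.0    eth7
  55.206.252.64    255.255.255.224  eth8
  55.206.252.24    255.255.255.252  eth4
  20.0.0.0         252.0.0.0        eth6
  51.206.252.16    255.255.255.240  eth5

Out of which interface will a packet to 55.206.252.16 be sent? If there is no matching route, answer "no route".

No entry's prefix contains 55.206.252.16; there is no default route.

no route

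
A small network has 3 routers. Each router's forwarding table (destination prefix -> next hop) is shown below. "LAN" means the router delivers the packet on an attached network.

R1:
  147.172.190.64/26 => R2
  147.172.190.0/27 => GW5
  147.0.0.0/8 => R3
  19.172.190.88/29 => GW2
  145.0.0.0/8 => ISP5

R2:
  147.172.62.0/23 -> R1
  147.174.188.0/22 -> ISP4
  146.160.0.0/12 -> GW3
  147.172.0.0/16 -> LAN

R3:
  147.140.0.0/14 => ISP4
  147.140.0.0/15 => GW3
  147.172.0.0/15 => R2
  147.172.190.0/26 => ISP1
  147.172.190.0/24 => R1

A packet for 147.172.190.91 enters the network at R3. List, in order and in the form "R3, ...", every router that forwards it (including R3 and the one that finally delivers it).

R3, R1, R2

At R3: longest match for 147.172.190.91 is 147.172.190.0/24 -> R1
At R1: longest match for 147.172.190.91 is 147.172.190.64/26 -> R2
At R2: longest match for 147.172.190.91 is 147.172.0.0/16 -> LAN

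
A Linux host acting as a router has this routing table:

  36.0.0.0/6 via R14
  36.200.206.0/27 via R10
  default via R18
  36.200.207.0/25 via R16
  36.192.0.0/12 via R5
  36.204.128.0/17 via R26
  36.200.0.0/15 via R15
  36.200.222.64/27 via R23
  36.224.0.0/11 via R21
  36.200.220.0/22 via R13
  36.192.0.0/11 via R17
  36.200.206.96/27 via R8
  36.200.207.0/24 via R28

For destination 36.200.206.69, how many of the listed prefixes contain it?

5

Prefixes containing 36.200.206.69:
  0.0.0.0/0 (default, matches everything)
  36.0.0.0/6 (36.0.0.0 - 39.255.255.255)
  36.192.0.0/11 (36.192.0.0 - 36.223.255.255)
  36.192.0.0/12 (36.192.0.0 - 36.207.255.255)
  36.200.0.0/15 (36.200.0.0 - 36.201.255.255)
Total matching entries: 5.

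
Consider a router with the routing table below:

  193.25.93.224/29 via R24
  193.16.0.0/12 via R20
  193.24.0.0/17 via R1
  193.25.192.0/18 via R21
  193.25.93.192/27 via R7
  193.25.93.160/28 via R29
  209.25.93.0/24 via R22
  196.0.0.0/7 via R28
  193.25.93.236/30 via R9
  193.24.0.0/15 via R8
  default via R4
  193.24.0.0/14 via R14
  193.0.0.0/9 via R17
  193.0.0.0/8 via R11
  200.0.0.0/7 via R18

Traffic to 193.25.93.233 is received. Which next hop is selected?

Routes whose prefix contains 193.25.93.233:
  0.0.0.0/0 (default, matches everything) -> R4
  193.0.0.0/8 (193.0.0.0 - 193.255.255.255) -> R11
  193.0.0.0/9 (193.0.0.0 - 193.127.255.255) -> R17
  193.16.0.0/12 (193.16.0.0 - 193.31.255.255) -> R20
  193.24.0.0/14 (193.24.0.0 - 193.27.255.255) -> R14
  193.24.0.0/15 (193.24.0.0 - 193.25.255.255) -> R8
More-specific entries that do NOT match:
  193.25.93.236/30 (193.25.93.236 - 193.25.93.239) does not contain 193.25.93.233
  193.25.93.224/29 (193.25.93.224 - 193.25.93.231) does not contain 193.25.93.233
  193.25.93.160/28 (193.25.93.160 - 193.25.93.175) does not contain 193.25.93.233
  193.25.93.192/27 (193.25.93.192 - 193.25.93.223) does not contain 193.25.93.233
  209.25.93.0/24 (209.25.93.0 - 209.25.93.255) does not contain 193.25.93.233
  193.25.192.0/18 (193.25.192.0 - 193.25.255.255) does not contain 193.25.93.233
  193.24.0.0/17 (193.24.0.0 - 193.24.127.255) does not contain 193.25.93.233
Longest matching prefix is /15 -> next hop R8.

R8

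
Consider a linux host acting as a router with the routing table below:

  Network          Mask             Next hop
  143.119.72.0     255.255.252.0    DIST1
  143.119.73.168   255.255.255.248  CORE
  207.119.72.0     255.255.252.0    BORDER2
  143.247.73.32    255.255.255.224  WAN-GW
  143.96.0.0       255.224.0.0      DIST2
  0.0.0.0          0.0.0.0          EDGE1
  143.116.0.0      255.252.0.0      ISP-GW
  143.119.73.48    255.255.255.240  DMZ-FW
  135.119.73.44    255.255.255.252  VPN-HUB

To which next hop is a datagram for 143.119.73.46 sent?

DIST1

Routes whose prefix contains 143.119.73.46:
  0.0.0.0/0 (default, matches everything) -> EDGE1
  143.96.0.0/11 (143.96.0.0 - 143.127.255.255) -> DIST2
  143.116.0.0/14 (143.116.0.0 - 143.119.255.255) -> ISP-GW
  143.119.72.0/22 (143.119.72.0 - 143.119.75.255) -> DIST1
More-specific entries that do NOT match:
  135.119.73.44/30 (135.119.73.44 - 135.119.73.47) does not contain 143.119.73.46
  143.119.73.168/29 (143.119.73.168 - 143.119.73.175) does not contain 143.119.73.46
  143.119.73.48/28 (143.119.73.48 - 143.119.73.63) does not contain 143.119.73.46
  143.247.73.32/27 (143.247.73.32 - 143.247.73.63) does not contain 143.119.73.46
Longest matching prefix is /22 -> next hop DIST1.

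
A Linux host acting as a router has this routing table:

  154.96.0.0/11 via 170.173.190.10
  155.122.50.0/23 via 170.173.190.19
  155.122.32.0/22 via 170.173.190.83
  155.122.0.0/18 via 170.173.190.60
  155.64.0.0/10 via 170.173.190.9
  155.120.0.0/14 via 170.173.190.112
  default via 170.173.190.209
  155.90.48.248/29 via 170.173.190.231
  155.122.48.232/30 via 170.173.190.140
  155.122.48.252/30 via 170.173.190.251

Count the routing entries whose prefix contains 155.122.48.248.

Prefixes containing 155.122.48.248:
  0.0.0.0/0 (default, matches everything)
  155.64.0.0/10 (155.64.0.0 - 155.127.255.255)
  155.120.0.0/14 (155.120.0.0 - 155.123.255.255)
  155.122.0.0/18 (155.122.0.0 - 155.122.63.255)
Total matching entries: 4.

4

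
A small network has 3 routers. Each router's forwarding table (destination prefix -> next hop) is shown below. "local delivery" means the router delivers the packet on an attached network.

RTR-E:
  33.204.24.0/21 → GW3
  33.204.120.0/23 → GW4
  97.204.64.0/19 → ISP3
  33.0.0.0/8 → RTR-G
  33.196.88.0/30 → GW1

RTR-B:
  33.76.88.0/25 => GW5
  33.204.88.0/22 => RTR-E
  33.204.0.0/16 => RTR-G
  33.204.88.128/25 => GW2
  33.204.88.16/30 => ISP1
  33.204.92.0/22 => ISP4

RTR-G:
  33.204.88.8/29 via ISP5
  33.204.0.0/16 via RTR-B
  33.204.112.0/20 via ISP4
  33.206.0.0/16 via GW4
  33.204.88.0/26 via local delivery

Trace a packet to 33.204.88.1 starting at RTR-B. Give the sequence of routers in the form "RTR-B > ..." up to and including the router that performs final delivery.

RTR-B > RTR-E > RTR-G

At RTR-B: longest match for 33.204.88.1 is 33.204.88.0/22 -> RTR-E
At RTR-E: longest match for 33.204.88.1 is 33.0.0.0/8 -> RTR-G
At RTR-G: longest match for 33.204.88.1 is 33.204.88.0/26 -> local delivery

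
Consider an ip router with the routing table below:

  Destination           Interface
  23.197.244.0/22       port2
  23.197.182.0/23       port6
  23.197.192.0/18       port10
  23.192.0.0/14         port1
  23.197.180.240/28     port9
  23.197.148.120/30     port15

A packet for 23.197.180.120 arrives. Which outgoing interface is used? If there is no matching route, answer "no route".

no route

No entry's prefix contains 23.197.180.120; there is no default route.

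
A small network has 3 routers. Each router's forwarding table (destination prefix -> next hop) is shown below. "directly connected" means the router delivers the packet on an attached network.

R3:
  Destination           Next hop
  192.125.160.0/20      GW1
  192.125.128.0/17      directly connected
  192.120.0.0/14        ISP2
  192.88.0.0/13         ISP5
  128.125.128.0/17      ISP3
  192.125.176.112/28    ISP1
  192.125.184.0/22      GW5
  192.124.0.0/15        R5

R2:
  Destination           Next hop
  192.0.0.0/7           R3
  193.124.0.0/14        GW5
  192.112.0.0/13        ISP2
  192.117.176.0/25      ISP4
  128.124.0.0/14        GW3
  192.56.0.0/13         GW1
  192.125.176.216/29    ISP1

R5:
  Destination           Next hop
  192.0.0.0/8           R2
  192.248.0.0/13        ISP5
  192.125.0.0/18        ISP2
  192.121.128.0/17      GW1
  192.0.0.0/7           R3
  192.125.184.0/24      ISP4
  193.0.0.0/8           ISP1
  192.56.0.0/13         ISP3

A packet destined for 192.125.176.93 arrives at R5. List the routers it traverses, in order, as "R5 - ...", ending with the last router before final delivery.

R5 - R2 - R3

At R5: longest match for 192.125.176.93 is 192.0.0.0/8 -> R2
At R2: longest match for 192.125.176.93 is 192.0.0.0/7 -> R3
At R3: longest match for 192.125.176.93 is 192.125.128.0/17 -> directly connected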